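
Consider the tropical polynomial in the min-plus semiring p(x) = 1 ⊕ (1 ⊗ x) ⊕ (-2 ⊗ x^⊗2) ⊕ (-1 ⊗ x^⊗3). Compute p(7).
p(7) = 1

A tropical monomial a ⊗ x^⊗i evaluates to a + i · x. Evaluating each term at x = 7:
  Term 0 contributes 1 + 0 · 7 = 1
  Term 1 contributes 1 + 1 · 7 = 8
  Term 2 contributes -2 + 2 · 7 = 12
  Term 3 contributes -1 + 3 · 7 = 20
p(7) = ⊕ of these = min[1, 8, 12, 20] = 1.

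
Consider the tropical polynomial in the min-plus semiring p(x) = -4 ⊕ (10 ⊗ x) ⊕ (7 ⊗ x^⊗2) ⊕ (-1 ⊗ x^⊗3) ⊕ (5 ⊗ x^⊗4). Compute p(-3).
p(-3) = -10

A tropical monomial a ⊗ x^⊗i evaluates to a + i · x. Evaluating each term at x = -3:
  Term 0 contributes -4 + 0 · -3 = -4
  Term 1 contributes 10 + 1 · -3 = 7
  Term 2 contributes 7 + 2 · -3 = 1
  Term 3 contributes -1 + 3 · -3 = -10
  Term 4 contributes 5 + 4 · -3 = -7
p(-3) = ⊕ of these = min[-4, 7, 1, -10, -7] = -10.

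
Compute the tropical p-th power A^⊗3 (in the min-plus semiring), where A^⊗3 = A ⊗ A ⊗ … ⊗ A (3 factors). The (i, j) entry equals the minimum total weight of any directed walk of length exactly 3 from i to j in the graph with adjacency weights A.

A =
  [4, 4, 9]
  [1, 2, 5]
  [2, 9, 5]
A^⊗3 =
  [7, 8, 11]
  [5, 6, 9]
  [7, 8, 11]

Each entry (A^⊗3)_ij equals the minimum over all length-3 walks i = v_0 → v_1 → … → v_3 = j of Σ_t A[v_t][v_{t+1}]. For example, for (i, j) = (0, 2) we minimise over 9 possible intermediate vertex sequences; the minimum is 11, attained along the walk 0 → 1 → 1 → 2.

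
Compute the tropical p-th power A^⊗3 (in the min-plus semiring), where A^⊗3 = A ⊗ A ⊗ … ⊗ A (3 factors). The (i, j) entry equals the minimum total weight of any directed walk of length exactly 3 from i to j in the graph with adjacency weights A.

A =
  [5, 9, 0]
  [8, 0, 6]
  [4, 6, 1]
A^⊗3 =
  [5, 6, 2]
  [8, 0, 6]
  [6, 6, 3]

Each entry (A^⊗3)_ij equals the minimum over all length-3 walks i = v_0 → v_1 → … → v_3 = j of Σ_t A[v_t][v_{t+1}]. For example, for (i, j) = (0, 2) we minimise over 9 possible intermediate vertex sequences; the minimum is 2, attained along the walk 0 → 2 → 2 → 2.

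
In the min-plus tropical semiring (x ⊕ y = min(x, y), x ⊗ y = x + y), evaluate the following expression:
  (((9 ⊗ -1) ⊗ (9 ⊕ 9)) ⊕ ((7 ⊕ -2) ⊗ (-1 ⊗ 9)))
(((9 ⊗ -1) ⊗ (9 ⊕ 9)) ⊕ ((7 ⊕ -2) ⊗ (-1 ⊗ 9))) = 6

Expand innermost to outermost. Recall ⊕ takes the minimum of its arguments and ⊗ takes their sum. Working out the expression (((9 ⊗ -1) ⊗ (9 ⊕ 9)) ⊕ ((7 ⊕ -2) ⊗ (-1 ⊗ 9))) gives 6.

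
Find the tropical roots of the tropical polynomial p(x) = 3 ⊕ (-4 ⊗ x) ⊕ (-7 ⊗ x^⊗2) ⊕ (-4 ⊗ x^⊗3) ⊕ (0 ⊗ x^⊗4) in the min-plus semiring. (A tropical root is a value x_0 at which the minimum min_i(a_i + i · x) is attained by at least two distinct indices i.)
Roots: {-4, -3, 3, 7}

Each tropical root is a break point of the lower envelope of the lines y = a_i + i · x (there are 5 lines, with slopes 0, 1, ..., 4). Only the lines that attain the minimum somewhere contribute to roots; other lines are dominated. Here the surviving (envelope) indices are i = 4, i = 3, i = 2, i = 1, i = 0.
Intersections between consecutive envelope lines give the roots: for adjacent envelope indices i < j the intersection is x = (a_i − a_j) / (j − i). Reading off the sorted break points: {-4, -3, 3, 7}.
Verification: at each break x_0, at least two indices attain the minimum of min_i(a_i + i · x_0).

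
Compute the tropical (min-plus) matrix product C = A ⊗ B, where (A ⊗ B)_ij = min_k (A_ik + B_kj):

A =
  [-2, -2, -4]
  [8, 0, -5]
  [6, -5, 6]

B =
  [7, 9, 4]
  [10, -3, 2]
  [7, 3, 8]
A ⊗ B =
  [3, -5, 0]
  [2, -3, 2]
  [5, -8, -3]

Apply the min-plus product entry-by-entry:
  C[0][0] = min over k of (A[0][0] + B[0][0] = -2 + 7 = 5, A[0][1] + B[1][0] = -2 + 10 = 8, A[0][2] + B[2][0] = -4 + 7 = 3) = 3 (attained at k = 2)
  C[0][1] = min over k of (A[0][0] + B[0][1] = -2 + 9 = 7, A[0][1] + B[1][1] = -2 + -3 = -5, A[0][2] + B[2][1] = -4 + 3 = -1) = -5 (attained at k = 1)
  C[0][2] = min over k of (A[0][0] + B[0][2] = -2 + 4 = 2, A[0][1] + B[1][2] = -2 + 2 = 0, A[0][2] + B[2][2] = -4 + 8 = 4) = 0 (attained at k = 1)
  C[1][0] = min over k of (A[1][0] + B[0][0] = 8 + 7 = 15, A[1][1] + B[1][0] = 0 + 10 = 10, A[1][2] + B[2][0] = -5 + 7 = 2) = 2 (attained at k = 2)
  C[1][1] = min over k of (A[1][0] + B[0][1] = 8 + 9 = 17, A[1][1] + B[1][1] = 0 + -3 = -3, A[1][2] + B[2][1] = -5 + 3 = -2) = -3 (attained at k = 1)
  C[1][2] = min over k of (A[1][0] + B[0][2] = 8 + 4 = 12, A[1][1] + B[1][2] = 0 + 2 = 2, A[1][2] + B[2][2] = -5 + 8 = 3) = 2 (attained at k = 1)
  C[2][0] = min over k of (A[2][0] + B[0][0] = 6 + 7 = 13, A[2][1] + B[1][0] = -5 + 10 = 5, A[2][2] + B[2][0] = 6 + 7 = 13) = 5 (attained at k = 1)
  C[2][1] = min over k of (A[2][0] + B[0][1] = 6 + 9 = 15, A[2][1] + B[1][1] = -5 + -3 = -8, A[2][2] + B[2][1] = 6 + 3 = 9) = -8 (attained at k = 1)
  C[2][2] = min over k of (A[2][0] + B[0][2] = 6 + 4 = 10, A[2][1] + B[1][2] = -5 + 2 = -3, A[2][2] + B[2][2] = 6 + 8 = 14) = -3 (attained at k = 1)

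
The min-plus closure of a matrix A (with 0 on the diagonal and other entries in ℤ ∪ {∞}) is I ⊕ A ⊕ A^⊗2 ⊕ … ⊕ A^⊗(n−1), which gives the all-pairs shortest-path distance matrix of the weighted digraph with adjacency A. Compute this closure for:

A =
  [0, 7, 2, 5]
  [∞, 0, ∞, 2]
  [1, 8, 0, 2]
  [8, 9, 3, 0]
Closure =
  [0, 7, 2, 4]
  [6, 0, 5, 2]
  [1, 8, 0, 2]
  [4, 9, 3, 0]

This is the Floyd-Warshall all-pairs shortest-path computation. For each intermediate vertex k = 0, 1, …, 3, update dist[i][j] ← min(dist[i][j], dist[i][k] + dist[k][j]). The final matrix gives, for each (i, j), the minimum total weight of any directed path from i to j (possibly empty when i = j).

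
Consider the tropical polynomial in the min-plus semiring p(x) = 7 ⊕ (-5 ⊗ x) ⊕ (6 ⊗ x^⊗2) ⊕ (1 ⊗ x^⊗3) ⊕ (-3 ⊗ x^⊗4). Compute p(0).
p(0) = -5

A tropical monomial a ⊗ x^⊗i evaluates to a + i · x. Evaluating each term at x = 0:
  Term 0 contributes 7 + 0 · 0 = 7
  Term 1 contributes -5 + 1 · 0 = -5
  Term 2 contributes 6 + 2 · 0 = 6
  Term 3 contributes 1 + 3 · 0 = 1
  Term 4 contributes -3 + 4 · 0 = -3
p(0) = ⊕ of these = min[7, -5, 6, 1, -3] = -5.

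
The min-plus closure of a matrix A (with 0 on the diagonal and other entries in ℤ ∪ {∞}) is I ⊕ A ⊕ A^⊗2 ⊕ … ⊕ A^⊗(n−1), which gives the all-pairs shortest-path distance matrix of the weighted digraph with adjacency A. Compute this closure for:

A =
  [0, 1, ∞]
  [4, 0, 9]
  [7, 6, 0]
Closure =
  [0, 1, 10]
  [4, 0, 9]
  [7, 6, 0]

This is the Floyd-Warshall all-pairs shortest-path computation. For each intermediate vertex k = 0, 1, …, 2, update dist[i][j] ← min(dist[i][j], dist[i][k] + dist[k][j]). The final matrix gives, for each (i, j), the minimum total weight of any directed path from i to j (possibly empty when i = j).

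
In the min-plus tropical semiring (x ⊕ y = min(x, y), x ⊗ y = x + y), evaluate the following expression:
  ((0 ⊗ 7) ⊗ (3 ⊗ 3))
((0 ⊗ 7) ⊗ (3 ⊗ 3)) = 13

Expand innermost to outermost. Recall ⊕ takes the minimum of its arguments and ⊗ takes their sum. Working out the expression ((0 ⊗ 7) ⊗ (3 ⊗ 3)) gives 13.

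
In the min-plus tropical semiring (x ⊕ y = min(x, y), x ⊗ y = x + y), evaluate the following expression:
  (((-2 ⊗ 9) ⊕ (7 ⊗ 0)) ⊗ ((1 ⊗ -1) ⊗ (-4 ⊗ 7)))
(((-2 ⊗ 9) ⊕ (7 ⊗ 0)) ⊗ ((1 ⊗ -1) ⊗ (-4 ⊗ 7))) = 10

Expand innermost to outermost. Recall ⊕ takes the minimum of its arguments and ⊗ takes their sum. Working out the expression (((-2 ⊗ 9) ⊕ (7 ⊗ 0)) ⊗ ((1 ⊗ -1) ⊗ (-4 ⊗ 7))) gives 10.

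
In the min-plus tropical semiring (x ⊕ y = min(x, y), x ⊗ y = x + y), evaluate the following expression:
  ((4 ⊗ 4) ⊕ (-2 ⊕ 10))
((4 ⊗ 4) ⊕ (-2 ⊕ 10)) = -2

Expand innermost to outermost. Recall ⊕ takes the minimum of its arguments and ⊗ takes their sum. Working out the expression ((4 ⊗ 4) ⊕ (-2 ⊕ 10)) gives -2.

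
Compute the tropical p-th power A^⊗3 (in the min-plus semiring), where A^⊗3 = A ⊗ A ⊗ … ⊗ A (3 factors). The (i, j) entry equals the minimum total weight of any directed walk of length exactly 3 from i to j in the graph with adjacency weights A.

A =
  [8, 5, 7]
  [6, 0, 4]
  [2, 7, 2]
A^⊗3 =
  [11, 5, 9]
  [6, 0, 4]
  [6, 7, 6]

Each entry (A^⊗3)_ij equals the minimum over all length-3 walks i = v_0 → v_1 → … → v_3 = j of Σ_t A[v_t][v_{t+1}]. For example, for (i, j) = (0, 2) we minimise over 9 possible intermediate vertex sequences; the minimum is 9, attained along the walk 0 → 1 → 1 → 2.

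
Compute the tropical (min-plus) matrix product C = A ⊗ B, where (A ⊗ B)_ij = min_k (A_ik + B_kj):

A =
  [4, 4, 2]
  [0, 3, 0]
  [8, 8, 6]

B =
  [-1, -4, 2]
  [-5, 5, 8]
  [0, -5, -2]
A ⊗ B =
  [-1, -3, 0]
  [-2, -5, -2]
  [3, 1, 4]

Apply the min-plus product entry-by-entry:
  C[0][0] = min over k of (A[0][0] + B[0][0] = 4 + -1 = 3, A[0][1] + B[1][0] = 4 + -5 = -1, A[0][2] + B[2][0] = 2 + 0 = 2) = -1 (attained at k = 1)
  C[0][1] = min over k of (A[0][0] + B[0][1] = 4 + -4 = 0, A[0][1] + B[1][1] = 4 + 5 = 9, A[0][2] + B[2][1] = 2 + -5 = -3) = -3 (attained at k = 2)
  C[0][2] = min over k of (A[0][0] + B[0][2] = 4 + 2 = 6, A[0][1] + B[1][2] = 4 + 8 = 12, A[0][2] + B[2][2] = 2 + -2 = 0) = 0 (attained at k = 2)
  C[1][0] = min over k of (A[1][0] + B[0][0] = 0 + -1 = -1, A[1][1] + B[1][0] = 3 + -5 = -2, A[1][2] + B[2][0] = 0 + 0 = 0) = -2 (attained at k = 1)
  C[1][1] = min over k of (A[1][0] + B[0][1] = 0 + -4 = -4, A[1][1] + B[1][1] = 3 + 5 = 8, A[1][2] + B[2][1] = 0 + -5 = -5) = -5 (attained at k = 2)
  C[1][2] = min over k of (A[1][0] + B[0][2] = 0 + 2 = 2, A[1][1] + B[1][2] = 3 + 8 = 11, A[1][2] + B[2][2] = 0 + -2 = -2) = -2 (attained at k = 2)
  C[2][0] = min over k of (A[2][0] + B[0][0] = 8 + -1 = 7, A[2][1] + B[1][0] = 8 + -5 = 3, A[2][2] + B[2][0] = 6 + 0 = 6) = 3 (attained at k = 1)
  C[2][1] = min over k of (A[2][0] + B[0][1] = 8 + -4 = 4, A[2][1] + B[1][1] = 8 + 5 = 13, A[2][2] + B[2][1] = 6 + -5 = 1) = 1 (attained at k = 2)
  C[2][2] = min over k of (A[2][0] + B[0][2] = 8 + 2 = 10, A[2][1] + B[1][2] = 8 + 8 = 16, A[2][2] + B[2][2] = 6 + -2 = 4) = 4 (attained at k = 2)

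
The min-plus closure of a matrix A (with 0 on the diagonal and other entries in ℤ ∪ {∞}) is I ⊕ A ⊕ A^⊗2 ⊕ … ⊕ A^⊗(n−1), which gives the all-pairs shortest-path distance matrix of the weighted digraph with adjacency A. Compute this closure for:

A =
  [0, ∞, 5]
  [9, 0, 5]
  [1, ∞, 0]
Closure =
  [0, ∞, 5]
  [6, 0, 5]
  [1, ∞, 0]

This is the Floyd-Warshall all-pairs shortest-path computation. For each intermediate vertex k = 0, 1, …, 2, update dist[i][j] ← min(dist[i][j], dist[i][k] + dist[k][j]). The final matrix gives, for each (i, j), the minimum total weight of any directed path from i to j (possibly empty when i = j).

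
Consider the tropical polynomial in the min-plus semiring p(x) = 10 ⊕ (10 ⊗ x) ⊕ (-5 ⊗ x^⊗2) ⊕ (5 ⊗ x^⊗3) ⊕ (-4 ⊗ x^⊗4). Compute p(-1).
p(-1) = -8

A tropical monomial a ⊗ x^⊗i evaluates to a + i · x. Evaluating each term at x = -1:
  Term 0 contributes 10 + 0 · -1 = 10
  Term 1 contributes 10 + 1 · -1 = 9
  Term 2 contributes -5 + 2 · -1 = -7
  Term 3 contributes 5 + 3 · -1 = 2
  Term 4 contributes -4 + 4 · -1 = -8
p(-1) = ⊕ of these = min[10, 9, -7, 2, -8] = -8.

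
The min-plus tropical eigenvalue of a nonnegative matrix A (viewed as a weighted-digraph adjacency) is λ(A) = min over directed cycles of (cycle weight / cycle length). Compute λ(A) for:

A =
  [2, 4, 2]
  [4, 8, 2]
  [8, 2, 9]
λ(A) = 2

Enumerate directed cycles and compute their means (weight / length). Sample:
  cycle 0 → 0: weight = 2, length = 1, mean = 2/1 ≈ 2.000
  cycle 1 → 1: weight = 8, length = 1, mean = 8/1 ≈ 8.000
  cycle 2 → 2: weight = 9, length = 1, mean = 9/1 ≈ 9.000
  cycle 0 → 1 → 0: weight = 8, length = 2, mean = 8/2 ≈ 4.000
  cycle 0 → 2 → 0: weight = 10, length = 2, mean = 10/2 ≈ 5.000
  cycle 1 → 0 → 1: weight = 8, length = 2, mean = 8/2 ≈ 4.000
Minimum mean = 2.000, attained e.g. along the cycle 0 → 0 with weight 2 and length 1. So λ(A) = 2/1 = 2.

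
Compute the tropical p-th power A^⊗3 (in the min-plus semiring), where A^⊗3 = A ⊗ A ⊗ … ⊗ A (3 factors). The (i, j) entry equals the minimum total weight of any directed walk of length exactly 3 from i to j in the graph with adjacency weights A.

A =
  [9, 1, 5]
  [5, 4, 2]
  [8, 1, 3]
A^⊗3 =
  [10, 4, 6]
  [8, 6, 5]
  [9, 4, 6]

Each entry (A^⊗3)_ij equals the minimum over all length-3 walks i = v_0 → v_1 → … → v_3 = j of Σ_t A[v_t][v_{t+1}]. For example, for (i, j) = (0, 2) we minimise over 9 possible intermediate vertex sequences; the minimum is 6, attained along the walk 0 → 1 → 2 → 2.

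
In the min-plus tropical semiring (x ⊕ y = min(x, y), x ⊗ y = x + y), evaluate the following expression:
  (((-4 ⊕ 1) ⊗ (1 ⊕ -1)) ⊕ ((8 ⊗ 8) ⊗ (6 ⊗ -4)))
(((-4 ⊕ 1) ⊗ (1 ⊕ -1)) ⊕ ((8 ⊗ 8) ⊗ (6 ⊗ -4))) = -5

Expand innermost to outermost. Recall ⊕ takes the minimum of its arguments and ⊗ takes their sum. Working out the expression (((-4 ⊕ 1) ⊗ (1 ⊕ -1)) ⊕ ((8 ⊗ 8) ⊗ (6 ⊗ -4))) gives -5.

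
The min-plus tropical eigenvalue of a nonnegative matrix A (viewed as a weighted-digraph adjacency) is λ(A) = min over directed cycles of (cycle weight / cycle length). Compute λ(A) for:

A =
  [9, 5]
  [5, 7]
λ(A) = 5

Enumerate directed cycles and compute their means (weight / length). Sample:
  cycle 0 → 0: weight = 9, length = 1, mean = 9/1 ≈ 9.000
  cycle 1 → 1: weight = 7, length = 1, mean = 7/1 ≈ 7.000
  cycle 0 → 1 → 0: weight = 10, length = 2, mean = 10/2 ≈ 5.000
  cycle 1 → 0 → 1: weight = 10, length = 2, mean = 10/2 ≈ 5.000
Minimum mean = 5.000, attained e.g. along the cycle 0 → 1 → 0 with weight 10 and length 2. So λ(A) = 10/2 = 5.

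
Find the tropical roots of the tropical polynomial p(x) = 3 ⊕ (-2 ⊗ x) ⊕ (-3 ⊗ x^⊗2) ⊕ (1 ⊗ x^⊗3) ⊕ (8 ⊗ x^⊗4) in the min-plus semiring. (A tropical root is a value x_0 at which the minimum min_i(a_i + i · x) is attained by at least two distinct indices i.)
Roots: {-7, -4, 1, 5}

Each tropical root is a break point of the lower envelope of the lines y = a_i + i · x (there are 5 lines, with slopes 0, 1, ..., 4). Only the lines that attain the minimum somewhere contribute to roots; other lines are dominated. Here the surviving (envelope) indices are i = 4, i = 3, i = 2, i = 1, i = 0.
Intersections between consecutive envelope lines give the roots: for adjacent envelope indices i < j the intersection is x = (a_i − a_j) / (j − i). Reading off the sorted break points: {-7, -4, 1, 5}.
Verification: at each break x_0, at least two indices attain the minimum of min_i(a_i + i · x_0).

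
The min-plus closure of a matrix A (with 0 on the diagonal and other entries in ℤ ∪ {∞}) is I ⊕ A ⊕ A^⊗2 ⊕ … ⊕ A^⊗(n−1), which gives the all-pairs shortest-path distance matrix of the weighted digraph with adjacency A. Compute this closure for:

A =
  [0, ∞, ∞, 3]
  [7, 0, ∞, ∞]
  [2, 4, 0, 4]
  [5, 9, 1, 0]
Closure =
  [0, 8, 4, 3]
  [7, 0, 11, 10]
  [2, 4, 0, 4]
  [3, 5, 1, 0]

This is the Floyd-Warshall all-pairs shortest-path computation. For each intermediate vertex k = 0, 1, …, 3, update dist[i][j] ← min(dist[i][j], dist[i][k] + dist[k][j]). The final matrix gives, for each (i, j), the minimum total weight of any directed path from i to j (possibly empty when i = j).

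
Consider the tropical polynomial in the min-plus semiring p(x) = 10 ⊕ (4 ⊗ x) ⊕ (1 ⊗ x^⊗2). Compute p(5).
p(5) = 9

A tropical monomial a ⊗ x^⊗i evaluates to a + i · x. Evaluating each term at x = 5:
  Term 0 contributes 10 + 0 · 5 = 10
  Term 1 contributes 4 + 1 · 5 = 9
  Term 2 contributes 1 + 2 · 5 = 11
p(5) = ⊕ of these = min[10, 9, 11] = 9.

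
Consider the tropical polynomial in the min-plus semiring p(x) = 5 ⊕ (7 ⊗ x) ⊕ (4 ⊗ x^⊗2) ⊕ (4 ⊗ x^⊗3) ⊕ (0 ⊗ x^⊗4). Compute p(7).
p(7) = 5

A tropical monomial a ⊗ x^⊗i evaluates to a + i · x. Evaluating each term at x = 7:
  Term 0 contributes 5 + 0 · 7 = 5
  Term 1 contributes 7 + 1 · 7 = 14
  Term 2 contributes 4 + 2 · 7 = 18
  Term 3 contributes 4 + 3 · 7 = 25
  Term 4 contributes 0 + 4 · 7 = 28
p(7) = ⊕ of these = min[5, 14, 18, 25, 28] = 5.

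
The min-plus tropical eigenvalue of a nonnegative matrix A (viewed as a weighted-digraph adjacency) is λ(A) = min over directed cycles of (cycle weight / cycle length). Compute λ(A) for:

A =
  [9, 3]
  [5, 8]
λ(A) = 4

Enumerate directed cycles and compute their means (weight / length). Sample:
  cycle 0 → 0: weight = 9, length = 1, mean = 9/1 ≈ 9.000
  cycle 1 → 1: weight = 8, length = 1, mean = 8/1 ≈ 8.000
  cycle 0 → 1 → 0: weight = 8, length = 2, mean = 8/2 ≈ 4.000
  cycle 1 → 0 → 1: weight = 8, length = 2, mean = 8/2 ≈ 4.000
Minimum mean = 4.000, attained e.g. along the cycle 0 → 1 → 0 with weight 8 and length 2. So λ(A) = 8/2 = 4.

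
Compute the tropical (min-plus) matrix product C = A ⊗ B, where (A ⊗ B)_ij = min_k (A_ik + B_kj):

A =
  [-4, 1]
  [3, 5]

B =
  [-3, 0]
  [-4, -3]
A ⊗ B =
  [-7, -4]
  [0, 2]

Apply the min-plus product entry-by-entry:
  C[0][0] = min over k of (A[0][0] + B[0][0] = -4 + -3 = -7, A[0][1] + B[1][0] = 1 + -4 = -3) = -7 (attained at k = 0)
  C[0][1] = min over k of (A[0][0] + B[0][1] = -4 + 0 = -4, A[0][1] + B[1][1] = 1 + -3 = -2) = -4 (attained at k = 0)
  C[1][0] = min over k of (A[1][0] + B[0][0] = 3 + -3 = 0, A[1][1] + B[1][0] = 5 + -4 = 1) = 0 (attained at k = 0)
  C[1][1] = min over k of (A[1][0] + B[0][1] = 3 + 0 = 3, A[1][1] + B[1][1] = 5 + -3 = 2) = 2 (attained at k = 1)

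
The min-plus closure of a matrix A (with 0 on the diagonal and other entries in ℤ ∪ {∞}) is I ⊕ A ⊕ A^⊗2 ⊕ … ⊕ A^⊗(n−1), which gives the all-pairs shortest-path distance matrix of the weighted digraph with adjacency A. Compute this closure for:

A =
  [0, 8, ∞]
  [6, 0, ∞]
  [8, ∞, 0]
Closure =
  [0, 8, ∞]
  [6, 0, ∞]
  [8, 16, 0]

This is the Floyd-Warshall all-pairs shortest-path computation. For each intermediate vertex k = 0, 1, …, 2, update dist[i][j] ← min(dist[i][j], dist[i][k] + dist[k][j]). The final matrix gives, for each (i, j), the minimum total weight of any directed path from i to j (possibly empty when i = j).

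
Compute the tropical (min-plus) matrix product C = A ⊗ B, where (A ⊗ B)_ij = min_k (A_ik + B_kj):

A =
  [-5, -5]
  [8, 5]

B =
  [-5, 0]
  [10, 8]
A ⊗ B =
  [-10, -5]
  [3, 8]

Apply the min-plus product entry-by-entry:
  C[0][0] = min over k of (A[0][0] + B[0][0] = -5 + -5 = -10, A[0][1] + B[1][0] = -5 + 10 = 5) = -10 (attained at k = 0)
  C[0][1] = min over k of (A[0][0] + B[0][1] = -5 + 0 = -5, A[0][1] + B[1][1] = -5 + 8 = 3) = -5 (attained at k = 0)
  C[1][0] = min over k of (A[1][0] + B[0][0] = 8 + -5 = 3, A[1][1] + B[1][0] = 5 + 10 = 15) = 3 (attained at k = 0)
  C[1][1] = min over k of (A[1][0] + B[0][1] = 8 + 0 = 8, A[1][1] + B[1][1] = 5 + 8 = 13) = 8 (attained at k = 0)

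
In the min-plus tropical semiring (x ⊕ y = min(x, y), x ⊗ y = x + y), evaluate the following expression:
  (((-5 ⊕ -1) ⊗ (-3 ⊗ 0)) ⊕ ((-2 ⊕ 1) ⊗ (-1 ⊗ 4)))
(((-5 ⊕ -1) ⊗ (-3 ⊗ 0)) ⊕ ((-2 ⊕ 1) ⊗ (-1 ⊗ 4))) = -8

Expand innermost to outermost. Recall ⊕ takes the minimum of its arguments and ⊗ takes their sum. Working out the expression (((-5 ⊕ -1) ⊗ (-3 ⊗ 0)) ⊕ ((-2 ⊕ 1) ⊗ (-1 ⊗ 4))) gives -8.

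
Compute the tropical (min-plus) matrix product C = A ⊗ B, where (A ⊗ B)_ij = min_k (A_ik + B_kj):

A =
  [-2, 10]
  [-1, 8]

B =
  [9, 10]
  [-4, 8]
A ⊗ B =
  [6, 8]
  [4, 9]

Apply the min-plus product entry-by-entry:
  C[0][0] = min over k of (A[0][0] + B[0][0] = -2 + 9 = 7, A[0][1] + B[1][0] = 10 + -4 = 6) = 6 (attained at k = 1)
  C[0][1] = min over k of (A[0][0] + B[0][1] = -2 + 10 = 8, A[0][1] + B[1][1] = 10 + 8 = 18) = 8 (attained at k = 0)
  C[1][0] = min over k of (A[1][0] + B[0][0] = -1 + 9 = 8, A[1][1] + B[1][0] = 8 + -4 = 4) = 4 (attained at k = 1)
  C[1][1] = min over k of (A[1][0] + B[0][1] = -1 + 10 = 9, A[1][1] + B[1][1] = 8 + 8 = 16) = 9 (attained at k = 0)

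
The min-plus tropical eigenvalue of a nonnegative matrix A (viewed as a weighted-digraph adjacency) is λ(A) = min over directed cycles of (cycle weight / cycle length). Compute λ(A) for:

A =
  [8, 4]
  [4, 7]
λ(A) = 4

Enumerate directed cycles and compute their means (weight / length). Sample:
  cycle 0 → 0: weight = 8, length = 1, mean = 8/1 ≈ 8.000
  cycle 1 → 1: weight = 7, length = 1, mean = 7/1 ≈ 7.000
  cycle 0 → 1 → 0: weight = 8, length = 2, mean = 8/2 ≈ 4.000
  cycle 1 → 0 → 1: weight = 8, length = 2, mean = 8/2 ≈ 4.000
Minimum mean = 4.000, attained e.g. along the cycle 0 → 1 → 0 with weight 8 and length 2. So λ(A) = 8/2 = 4.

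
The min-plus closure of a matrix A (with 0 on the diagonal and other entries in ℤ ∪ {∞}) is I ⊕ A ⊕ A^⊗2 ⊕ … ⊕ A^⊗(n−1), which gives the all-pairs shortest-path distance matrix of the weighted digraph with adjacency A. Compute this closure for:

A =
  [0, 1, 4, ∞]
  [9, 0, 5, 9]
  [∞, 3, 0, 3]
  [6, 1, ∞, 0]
Closure =
  [0, 1, 4, 7]
  [9, 0, 5, 8]
  [9, 3, 0, 3]
  [6, 1, 6, 0]

This is the Floyd-Warshall all-pairs shortest-path computation. For each intermediate vertex k = 0, 1, …, 3, update dist[i][j] ← min(dist[i][j], dist[i][k] + dist[k][j]). The final matrix gives, for each (i, j), the minimum total weight of any directed path from i to j (possibly empty when i = j).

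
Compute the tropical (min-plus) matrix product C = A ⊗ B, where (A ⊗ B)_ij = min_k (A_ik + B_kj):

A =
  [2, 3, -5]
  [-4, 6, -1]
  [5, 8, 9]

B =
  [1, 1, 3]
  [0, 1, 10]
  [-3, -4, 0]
A ⊗ B =
  [-8, -9, -5]
  [-4, -5, -1]
  [6, 5, 8]

Apply the min-plus product entry-by-entry:
  C[0][0] = min over k of (A[0][0] + B[0][0] = 2 + 1 = 3, A[0][1] + B[1][0] = 3 + 0 = 3, A[0][2] + B[2][0] = -5 + -3 = -8) = -8 (attained at k = 2)
  C[0][1] = min over k of (A[0][0] + B[0][1] = 2 + 1 = 3, A[0][1] + B[1][1] = 3 + 1 = 4, A[0][2] + B[2][1] = -5 + -4 = -9) = -9 (attained at k = 2)
  C[0][2] = min over k of (A[0][0] + B[0][2] = 2 + 3 = 5, A[0][1] + B[1][2] = 3 + 10 = 13, A[0][2] + B[2][2] = -5 + 0 = -5) = -5 (attained at k = 2)
  C[1][0] = min over k of (A[1][0] + B[0][0] = -4 + 1 = -3, A[1][1] + B[1][0] = 6 + 0 = 6, A[1][2] + B[2][0] = -1 + -3 = -4) = -4 (attained at k = 2)
  C[1][1] = min over k of (A[1][0] + B[0][1] = -4 + 1 = -3, A[1][1] + B[1][1] = 6 + 1 = 7, A[1][2] + B[2][1] = -1 + -4 = -5) = -5 (attained at k = 2)
  C[1][2] = min over k of (A[1][0] + B[0][2] = -4 + 3 = -1, A[1][1] + B[1][2] = 6 + 10 = 16, A[1][2] + B[2][2] = -1 + 0 = -1) = -1 (attained at k = 0)
  C[2][0] = min over k of (A[2][0] + B[0][0] = 5 + 1 = 6, A[2][1] + B[1][0] = 8 + 0 = 8, A[2][2] + B[2][0] = 9 + -3 = 6) = 6 (attained at k = 0)
  C[2][1] = min over k of (A[2][0] + B[0][1] = 5 + 1 = 6, A[2][1] + B[1][1] = 8 + 1 = 9, A[2][2] + B[2][1] = 9 + -4 = 5) = 5 (attained at k = 2)
  C[2][2] = min over k of (A[2][0] + B[0][2] = 5 + 3 = 8, A[2][1] + B[1][2] = 8 + 10 = 18, A[2][2] + B[2][2] = 9 + 0 = 9) = 8 (attained at k = 0)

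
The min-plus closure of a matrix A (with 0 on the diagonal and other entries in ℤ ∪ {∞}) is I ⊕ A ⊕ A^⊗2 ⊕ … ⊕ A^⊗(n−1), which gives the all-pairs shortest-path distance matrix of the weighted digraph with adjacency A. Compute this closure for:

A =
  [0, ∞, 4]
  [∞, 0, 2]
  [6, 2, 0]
Closure =
  [0, 6, 4]
  [8, 0, 2]
  [6, 2, 0]

This is the Floyd-Warshall all-pairs shortest-path computation. For each intermediate vertex k = 0, 1, …, 2, update dist[i][j] ← min(dist[i][j], dist[i][k] + dist[k][j]). The final matrix gives, for each (i, j), the minimum total weight of any directed path from i to j (possibly empty when i = j).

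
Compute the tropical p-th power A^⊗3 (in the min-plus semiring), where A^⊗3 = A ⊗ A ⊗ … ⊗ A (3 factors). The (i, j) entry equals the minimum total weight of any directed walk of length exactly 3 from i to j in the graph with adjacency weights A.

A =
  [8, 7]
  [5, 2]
A^⊗3 =
  [14, 11]
  [9, 6]

Each entry (A^⊗3)_ij equals the minimum over all length-3 walks i = v_0 → v_1 → … → v_3 = j of Σ_t A[v_t][v_{t+1}]. For example, for (i, j) = (0, 1) we minimise over 4 possible intermediate vertex sequences; the minimum is 11, attained along the walk 0 → 1 → 1 → 1.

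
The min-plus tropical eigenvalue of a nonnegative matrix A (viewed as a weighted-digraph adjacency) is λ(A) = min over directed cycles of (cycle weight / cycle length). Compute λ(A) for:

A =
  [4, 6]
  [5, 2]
λ(A) = 2

Enumerate directed cycles and compute their means (weight / length). Sample:
  cycle 0 → 0: weight = 4, length = 1, mean = 4/1 ≈ 4.000
  cycle 1 → 1: weight = 2, length = 1, mean = 2/1 ≈ 2.000
  cycle 0 → 1 → 0: weight = 11, length = 2, mean = 11/2 ≈ 5.500
  cycle 1 → 0 → 1: weight = 11, length = 2, mean = 11/2 ≈ 5.500
Minimum mean = 2.000, attained e.g. along the cycle 1 → 1 with weight 2 and length 1. So λ(A) = 2/1 = 2.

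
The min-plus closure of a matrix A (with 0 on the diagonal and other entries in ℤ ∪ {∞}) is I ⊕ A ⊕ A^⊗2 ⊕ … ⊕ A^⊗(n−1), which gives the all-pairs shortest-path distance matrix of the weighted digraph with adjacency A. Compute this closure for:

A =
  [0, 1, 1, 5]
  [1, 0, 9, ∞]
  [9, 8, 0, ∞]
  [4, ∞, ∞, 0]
Closure =
  [0, 1, 1, 5]
  [1, 0, 2, 6]
  [9, 8, 0, 14]
  [4, 5, 5, 0]

This is the Floyd-Warshall all-pairs shortest-path computation. For each intermediate vertex k = 0, 1, …, 3, update dist[i][j] ← min(dist[i][j], dist[i][k] + dist[k][j]). The final matrix gives, for each (i, j), the minimum total weight of any directed path from i to j (possibly empty when i = j).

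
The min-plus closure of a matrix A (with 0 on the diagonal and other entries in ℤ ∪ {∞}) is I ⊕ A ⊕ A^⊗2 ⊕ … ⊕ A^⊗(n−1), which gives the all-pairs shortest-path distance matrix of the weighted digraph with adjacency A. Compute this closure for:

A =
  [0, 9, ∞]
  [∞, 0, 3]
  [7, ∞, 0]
Closure =
  [0, 9, 12]
  [10, 0, 3]
  [7, 16, 0]

This is the Floyd-Warshall all-pairs shortest-path computation. For each intermediate vertex k = 0, 1, …, 2, update dist[i][j] ← min(dist[i][j], dist[i][k] + dist[k][j]). The final matrix gives, for each (i, j), the minimum total weight of any directed path from i to j (possibly empty when i = j).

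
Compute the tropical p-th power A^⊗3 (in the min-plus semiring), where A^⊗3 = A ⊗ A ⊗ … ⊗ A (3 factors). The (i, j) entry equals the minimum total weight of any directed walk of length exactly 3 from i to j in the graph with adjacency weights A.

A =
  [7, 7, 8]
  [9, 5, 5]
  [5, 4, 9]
A^⊗3 =
  [17, 16, 17]
  [15, 14, 14]
  [14, 13, 14]

Each entry (A^⊗3)_ij equals the minimum over all length-3 walks i = v_0 → v_1 → … → v_3 = j of Σ_t A[v_t][v_{t+1}]. For example, for (i, j) = (0, 2) we minimise over 9 possible intermediate vertex sequences; the minimum is 17, attained along the walk 0 → 1 → 1 → 2.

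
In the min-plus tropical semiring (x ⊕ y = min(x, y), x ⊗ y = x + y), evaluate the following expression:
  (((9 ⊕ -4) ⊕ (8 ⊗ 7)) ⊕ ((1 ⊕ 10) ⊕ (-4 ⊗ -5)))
(((9 ⊕ -4) ⊕ (8 ⊗ 7)) ⊕ ((1 ⊕ 10) ⊕ (-4 ⊗ -5))) = -9

Expand innermost to outermost. Recall ⊕ takes the minimum of its arguments and ⊗ takes their sum. Working out the expression (((9 ⊕ -4) ⊕ (8 ⊗ 7)) ⊕ ((1 ⊕ 10) ⊕ (-4 ⊗ -5))) gives -9.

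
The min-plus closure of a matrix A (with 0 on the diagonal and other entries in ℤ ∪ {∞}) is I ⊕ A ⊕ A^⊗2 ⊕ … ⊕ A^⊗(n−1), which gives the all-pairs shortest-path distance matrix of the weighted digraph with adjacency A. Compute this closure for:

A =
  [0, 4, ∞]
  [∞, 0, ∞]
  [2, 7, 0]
Closure =
  [0, 4, ∞]
  [∞, 0, ∞]
  [2, 6, 0]

This is the Floyd-Warshall all-pairs shortest-path computation. For each intermediate vertex k = 0, 1, …, 2, update dist[i][j] ← min(dist[i][j], dist[i][k] + dist[k][j]). The final matrix gives, for each (i, j), the minimum total weight of any directed path from i to j (possibly empty when i = j).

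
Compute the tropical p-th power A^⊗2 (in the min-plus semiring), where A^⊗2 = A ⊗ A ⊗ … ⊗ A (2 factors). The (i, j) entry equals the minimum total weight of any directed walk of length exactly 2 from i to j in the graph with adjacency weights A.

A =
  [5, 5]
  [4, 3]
A^⊗2 =
  [9, 8]
  [7, 6]

Each entry (A^⊗2)_ij equals the minimum over all length-2 walks i = v_0 → v_1 → … → v_2 = j of Σ_t A[v_t][v_{t+1}]. For example, for (i, j) = (0, 1) we minimise over 2 possible intermediate vertex sequences; the minimum is 8, attained along the walk 0 → 1 → 1.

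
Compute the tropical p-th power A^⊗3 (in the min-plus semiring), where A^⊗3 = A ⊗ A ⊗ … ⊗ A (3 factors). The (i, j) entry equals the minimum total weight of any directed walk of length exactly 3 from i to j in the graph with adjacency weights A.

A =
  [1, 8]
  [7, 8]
A^⊗3 =
  [3, 10]
  [9, 16]

Each entry (A^⊗3)_ij equals the minimum over all length-3 walks i = v_0 → v_1 → … → v_3 = j of Σ_t A[v_t][v_{t+1}]. For example, for (i, j) = (0, 1) we minimise over 4 possible intermediate vertex sequences; the minimum is 10, attained along the walk 0 → 0 → 0 → 1.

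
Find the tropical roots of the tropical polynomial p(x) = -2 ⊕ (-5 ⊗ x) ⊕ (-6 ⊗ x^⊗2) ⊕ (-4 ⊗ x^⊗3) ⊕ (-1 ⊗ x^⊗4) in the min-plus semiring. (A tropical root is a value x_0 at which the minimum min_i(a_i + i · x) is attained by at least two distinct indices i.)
Roots: {-3, -2, 1, 3}

Each tropical root is a break point of the lower envelope of the lines y = a_i + i · x (there are 5 lines, with slopes 0, 1, ..., 4). Only the lines that attain the minimum somewhere contribute to roots; other lines are dominated. Here the surviving (envelope) indices are i = 4, i = 3, i = 2, i = 1, i = 0.
Intersections between consecutive envelope lines give the roots: for adjacent envelope indices i < j the intersection is x = (a_i − a_j) / (j − i). Reading off the sorted break points: {-3, -2, 1, 3}.
Verification: at each break x_0, at least two indices attain the minimum of min_i(a_i + i · x_0).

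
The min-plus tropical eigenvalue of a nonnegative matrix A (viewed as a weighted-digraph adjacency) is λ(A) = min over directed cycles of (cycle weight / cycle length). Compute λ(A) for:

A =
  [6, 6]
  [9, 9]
λ(A) = 6

Enumerate directed cycles and compute their means (weight / length). Sample:
  cycle 0 → 0: weight = 6, length = 1, mean = 6/1 ≈ 6.000
  cycle 1 → 1: weight = 9, length = 1, mean = 9/1 ≈ 9.000
  cycle 0 → 1 → 0: weight = 15, length = 2, mean = 15/2 ≈ 7.500
  cycle 1 → 0 → 1: weight = 15, length = 2, mean = 15/2 ≈ 7.500
Minimum mean = 6.000, attained e.g. along the cycle 0 → 0 with weight 6 and length 1. So λ(A) = 6/1 = 6.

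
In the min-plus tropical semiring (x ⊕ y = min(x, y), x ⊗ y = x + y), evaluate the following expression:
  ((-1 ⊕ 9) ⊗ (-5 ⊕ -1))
((-1 ⊕ 9) ⊗ (-5 ⊕ -1)) = -6

Expand innermost to outermost. Recall ⊕ takes the minimum of its arguments and ⊗ takes their sum. Working out the expression ((-1 ⊕ 9) ⊗ (-5 ⊕ -1)) gives -6.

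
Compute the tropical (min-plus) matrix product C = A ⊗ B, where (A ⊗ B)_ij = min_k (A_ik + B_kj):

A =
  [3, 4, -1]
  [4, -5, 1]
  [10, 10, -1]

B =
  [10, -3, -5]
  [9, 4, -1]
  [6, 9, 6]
A ⊗ B =
  [5, 0, -2]
  [4, -1, -6]
  [5, 7, 5]

Apply the min-plus product entry-by-entry:
  C[0][0] = min over k of (A[0][0] + B[0][0] = 3 + 10 = 13, A[0][1] + B[1][0] = 4 + 9 = 13, A[0][2] + B[2][0] = -1 + 6 = 5) = 5 (attained at k = 2)
  C[0][1] = min over k of (A[0][0] + B[0][1] = 3 + -3 = 0, A[0][1] + B[1][1] = 4 + 4 = 8, A[0][2] + B[2][1] = -1 + 9 = 8) = 0 (attained at k = 0)
  C[0][2] = min over k of (A[0][0] + B[0][2] = 3 + -5 = -2, A[0][1] + B[1][2] = 4 + -1 = 3, A[0][2] + B[2][2] = -1 + 6 = 5) = -2 (attained at k = 0)
  C[1][0] = min over k of (A[1][0] + B[0][0] = 4 + 10 = 14, A[1][1] + B[1][0] = -5 + 9 = 4, A[1][2] + B[2][0] = 1 + 6 = 7) = 4 (attained at k = 1)
  C[1][1] = min over k of (A[1][0] + B[0][1] = 4 + -3 = 1, A[1][1] + B[1][1] = -5 + 4 = -1, A[1][2] + B[2][1] = 1 + 9 = 10) = -1 (attained at k = 1)
  C[1][2] = min over k of (A[1][0] + B[0][2] = 4 + -5 = -1, A[1][1] + B[1][2] = -5 + -1 = -6, A[1][2] + B[2][2] = 1 + 6 = 7) = -6 (attained at k = 1)
  C[2][0] = min over k of (A[2][0] + B[0][0] = 10 + 10 = 20, A[2][1] + B[1][0] = 10 + 9 = 19, A[2][2] + B[2][0] = -1 + 6 = 5) = 5 (attained at k = 2)
  C[2][1] = min over k of (A[2][0] + B[0][1] = 10 + -3 = 7, A[2][1] + B[1][1] = 10 + 4 = 14, A[2][2] + B[2][1] = -1 + 9 = 8) = 7 (attained at k = 0)
  C[2][2] = min over k of (A[2][0] + B[0][2] = 10 + -5 = 5, A[2][1] + B[1][2] = 10 + -1 = 9, A[2][2] + B[2][2] = -1 + 6 = 5) = 5 (attained at k = 0)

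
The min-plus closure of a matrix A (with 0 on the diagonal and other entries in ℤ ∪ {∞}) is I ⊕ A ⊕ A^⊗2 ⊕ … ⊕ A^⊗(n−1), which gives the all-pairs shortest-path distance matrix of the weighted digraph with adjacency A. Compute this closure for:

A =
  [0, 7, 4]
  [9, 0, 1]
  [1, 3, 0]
Closure =
  [0, 7, 4]
  [2, 0, 1]
  [1, 3, 0]

This is the Floyd-Warshall all-pairs shortest-path computation. For each intermediate vertex k = 0, 1, …, 2, update dist[i][j] ← min(dist[i][j], dist[i][k] + dist[k][j]). The final matrix gives, for each (i, j), the minimum total weight of any directed path from i to j (possibly empty when i = j).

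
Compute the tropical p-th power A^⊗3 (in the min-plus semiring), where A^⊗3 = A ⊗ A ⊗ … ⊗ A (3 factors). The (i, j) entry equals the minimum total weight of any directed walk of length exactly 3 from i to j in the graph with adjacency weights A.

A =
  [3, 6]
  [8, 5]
A^⊗3 =
  [9, 12]
  [14, 15]

Each entry (A^⊗3)_ij equals the minimum over all length-3 walks i = v_0 → v_1 → … → v_3 = j of Σ_t A[v_t][v_{t+1}]. For example, for (i, j) = (0, 1) we minimise over 4 possible intermediate vertex sequences; the minimum is 12, attained along the walk 0 → 0 → 0 → 1.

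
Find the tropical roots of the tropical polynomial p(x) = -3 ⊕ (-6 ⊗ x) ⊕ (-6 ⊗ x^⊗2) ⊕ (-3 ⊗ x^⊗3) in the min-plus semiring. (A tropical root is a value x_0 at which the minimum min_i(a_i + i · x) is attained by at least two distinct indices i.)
Roots: {-3, 0, 3}

Each tropical root is a break point of the lower envelope of the lines y = a_i + i · x (there are 4 lines, with slopes 0, 1, ..., 3). Only the lines that attain the minimum somewhere contribute to roots; other lines are dominated. Here the surviving (envelope) indices are i = 3, i = 2, i = 1, i = 0.
Intersections between consecutive envelope lines give the roots: for adjacent envelope indices i < j the intersection is x = (a_i − a_j) / (j − i). Reading off the sorted break points: {-3, 0, 3}.
Verification: at each break x_0, at least two indices attain the minimum of min_i(a_i + i · x_0).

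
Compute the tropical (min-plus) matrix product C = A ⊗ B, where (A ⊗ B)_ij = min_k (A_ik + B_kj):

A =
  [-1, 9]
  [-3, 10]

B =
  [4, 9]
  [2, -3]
A ⊗ B =
  [3, 6]
  [1, 6]

Apply the min-plus product entry-by-entry:
  C[0][0] = min over k of (A[0][0] + B[0][0] = -1 + 4 = 3, A[0][1] + B[1][0] = 9 + 2 = 11) = 3 (attained at k = 0)
  C[0][1] = min over k of (A[0][0] + B[0][1] = -1 + 9 = 8, A[0][1] + B[1][1] = 9 + -3 = 6) = 6 (attained at k = 1)
  C[1][0] = min over k of (A[1][0] + B[0][0] = -3 + 4 = 1, A[1][1] + B[1][0] = 10 + 2 = 12) = 1 (attained at k = 0)
  C[1][1] = min over k of (A[1][0] + B[0][1] = -3 + 9 = 6, A[1][1] + B[1][1] = 10 + -3 = 7) = 6 (attained at k = 0)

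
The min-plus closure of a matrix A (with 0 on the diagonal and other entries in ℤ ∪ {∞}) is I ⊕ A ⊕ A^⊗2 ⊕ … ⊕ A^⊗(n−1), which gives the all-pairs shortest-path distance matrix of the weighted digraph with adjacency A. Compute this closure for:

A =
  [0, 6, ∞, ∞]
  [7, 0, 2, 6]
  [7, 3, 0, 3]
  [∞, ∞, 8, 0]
Closure =
  [0, 6, 8, 11]
  [7, 0, 2, 5]
  [7, 3, 0, 3]
  [15, 11, 8, 0]

This is the Floyd-Warshall all-pairs shortest-path computation. For each intermediate vertex k = 0, 1, …, 3, update dist[i][j] ← min(dist[i][j], dist[i][k] + dist[k][j]). The final matrix gives, for each (i, j), the minimum total weight of any directed path from i to j (possibly empty when i = j).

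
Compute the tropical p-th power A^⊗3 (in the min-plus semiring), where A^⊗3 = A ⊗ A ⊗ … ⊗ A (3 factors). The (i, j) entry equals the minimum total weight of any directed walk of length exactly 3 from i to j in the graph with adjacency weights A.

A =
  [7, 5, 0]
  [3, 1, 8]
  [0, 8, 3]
A^⊗3 =
  [3, 5, 0]
  [3, 3, 4]
  [0, 6, 3]

Each entry (A^⊗3)_ij equals the minimum over all length-3 walks i = v_0 → v_1 → … → v_3 = j of Σ_t A[v_t][v_{t+1}]. For example, for (i, j) = (0, 2) we minimise over 9 possible intermediate vertex sequences; the minimum is 0, attained along the walk 0 → 2 → 0 → 2.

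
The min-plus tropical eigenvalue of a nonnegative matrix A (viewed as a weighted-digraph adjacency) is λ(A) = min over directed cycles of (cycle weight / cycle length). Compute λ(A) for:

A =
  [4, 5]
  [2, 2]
λ(A) = 2

Enumerate directed cycles and compute their means (weight / length). Sample:
  cycle 0 → 0: weight = 4, length = 1, mean = 4/1 ≈ 4.000
  cycle 1 → 1: weight = 2, length = 1, mean = 2/1 ≈ 2.000
  cycle 0 → 1 → 0: weight = 7, length = 2, mean = 7/2 ≈ 3.500
  cycle 1 → 0 → 1: weight = 7, length = 2, mean = 7/2 ≈ 3.500
Minimum mean = 2.000, attained e.g. along the cycle 1 → 1 with weight 2 and length 1. So λ(A) = 2/1 = 2.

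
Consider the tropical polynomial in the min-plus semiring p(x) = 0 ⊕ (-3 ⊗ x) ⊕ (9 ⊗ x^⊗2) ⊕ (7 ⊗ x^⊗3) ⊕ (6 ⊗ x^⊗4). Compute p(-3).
p(-3) = -6

A tropical monomial a ⊗ x^⊗i evaluates to a + i · x. Evaluating each term at x = -3:
  Term 0 contributes 0 + 0 · -3 = 0
  Term 1 contributes -3 + 1 · -3 = -6
  Term 2 contributes 9 + 2 · -3 = 3
  Term 3 contributes 7 + 3 · -3 = -2
  Term 4 contributes 6 + 4 · -3 = -6
p(-3) = ⊕ of these = min[0, -6, 3, -2, -6] = -6.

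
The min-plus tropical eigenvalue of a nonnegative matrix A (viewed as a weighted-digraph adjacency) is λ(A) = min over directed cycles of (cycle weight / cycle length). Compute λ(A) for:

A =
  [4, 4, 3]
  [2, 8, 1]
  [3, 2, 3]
λ(A) = 3/2

Enumerate directed cycles and compute their means (weight / length). Sample:
  cycle 0 → 0: weight = 4, length = 1, mean = 4/1 ≈ 4.000
  cycle 1 → 1: weight = 8, length = 1, mean = 8/1 ≈ 8.000
  cycle 2 → 2: weight = 3, length = 1, mean = 3/1 ≈ 3.000
  cycle 0 → 1 → 0: weight = 6, length = 2, mean = 6/2 ≈ 3.000
  cycle 0 → 2 → 0: weight = 6, length = 2, mean = 6/2 ≈ 3.000
  cycle 1 → 0 → 1: weight = 6, length = 2, mean = 6/2 ≈ 3.000
Minimum mean = 1.500, attained e.g. along the cycle 1 → 2 → 1 with weight 3 and length 2. So λ(A) = 3/2 = 3/2.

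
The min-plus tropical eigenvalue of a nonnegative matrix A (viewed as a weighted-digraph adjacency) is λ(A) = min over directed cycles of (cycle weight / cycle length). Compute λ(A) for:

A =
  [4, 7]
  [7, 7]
λ(A) = 4

Enumerate directed cycles and compute their means (weight / length). Sample:
  cycle 0 → 0: weight = 4, length = 1, mean = 4/1 ≈ 4.000
  cycle 1 → 1: weight = 7, length = 1, mean = 7/1 ≈ 7.000
  cycle 0 → 1 → 0: weight = 14, length = 2, mean = 14/2 ≈ 7.000
  cycle 1 → 0 → 1: weight = 14, length = 2, mean = 14/2 ≈ 7.000
Minimum mean = 4.000, attained e.g. along the cycle 0 → 0 with weight 4 and length 1. So λ(A) = 4/1 = 4.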